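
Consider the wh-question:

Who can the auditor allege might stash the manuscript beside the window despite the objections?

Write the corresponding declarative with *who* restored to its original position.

'who' functions as the subject of the clause embedded under 'allege'. Wh-movement fronts it, leaving a gap right after 'allege':
Who can the auditor allege ___ might stash the manuscript beside the window despite the objections?

The auditor can allege who might stash the manuscript beside the window despite the objections.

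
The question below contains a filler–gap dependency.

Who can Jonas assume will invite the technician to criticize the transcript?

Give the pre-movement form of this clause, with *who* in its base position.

Jonas can assume who will invite the technician to criticize the transcript.

'who' functions as the subject of the clause embedded under 'assume'. Fronting leaves a gap immediately after 'assume':
Who can Jonas assume ___ will invite the technician to criticize the transcript?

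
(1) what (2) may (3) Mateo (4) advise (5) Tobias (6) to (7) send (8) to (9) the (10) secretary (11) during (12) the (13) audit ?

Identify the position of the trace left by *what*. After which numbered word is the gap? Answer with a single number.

7

In situ: Mateo may advise Tobias to send what to the secretary during the audit.
The filler 'what' is interpreted as the direct object of 'send'. It moves to the left edge, and the trace sits right after 'send':
What may Mateo advise Tobias to send ___ to the secretary during the audit?
'send' is word 7.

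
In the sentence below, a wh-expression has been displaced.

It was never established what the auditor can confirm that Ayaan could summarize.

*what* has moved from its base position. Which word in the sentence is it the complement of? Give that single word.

Before movement: The auditor can confirm that Ayaan could summarize what.
'what' functions as the direct object of 'summarize'. Fronting leaves a gap immediately after 'summarize':
It was never established what the auditor can confirm that Ayaan could summarize ___.

summarize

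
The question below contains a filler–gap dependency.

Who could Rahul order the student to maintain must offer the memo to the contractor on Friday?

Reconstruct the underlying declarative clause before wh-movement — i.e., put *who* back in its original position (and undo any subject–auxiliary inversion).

Rahul could order the student to maintain who must offer the memo to the contractor on Friday.

The filler 'who' is interpreted as the subject of the clause embedded under 'maintain'. It moves to the left edge, and the trace sits right after 'maintain':
Who could Rahul order the student to maintain ___ must offer the memo to the contractor on Friday?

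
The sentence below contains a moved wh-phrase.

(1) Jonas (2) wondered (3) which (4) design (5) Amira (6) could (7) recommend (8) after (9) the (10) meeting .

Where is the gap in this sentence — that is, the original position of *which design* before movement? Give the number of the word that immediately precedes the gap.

Pre-movement form: Amira could recommend which design after the meeting.
The filler 'which design' is interpreted as the direct object of 'recommend'. It moves to the left edge, and the trace sits right after 'recommend':
Jonas wondered which design Amira could recommend ___ after the meeting.
'recommend' is word 7.

7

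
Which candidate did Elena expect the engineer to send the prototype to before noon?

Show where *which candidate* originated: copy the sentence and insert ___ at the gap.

Which candidate did Elena expect the engineer to send the prototype to ___ before noon?

Pre-movement form: Elena did expect the engineer to send the prototype to which candidate before noon.
'which candidate' is the object of the preposition 'to' (recipient of 'send'). The gap is right after 'to'.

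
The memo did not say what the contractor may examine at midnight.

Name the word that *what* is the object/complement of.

Underlying clause: The contractor may examine what at midnight.
The filler 'what' is interpreted as the direct object of 'examine'. It moves to the left edge, and the trace sits right after 'examine':
The memo did not say what the contractor may examine ___ at midnight.

examine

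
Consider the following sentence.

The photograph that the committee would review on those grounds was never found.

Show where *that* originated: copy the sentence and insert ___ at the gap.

'that' functions as the direct object of 'review'. The gap is right after 'review'.

The photograph that the committee would review ___ on those grounds was never found.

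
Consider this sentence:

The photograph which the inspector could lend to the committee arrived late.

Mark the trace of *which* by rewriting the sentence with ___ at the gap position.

The filler 'which' is interpreted as the direct object of 'lend'. The gap is right after 'lend'.

The photograph which the inspector could lend ___ to the committee arrived late.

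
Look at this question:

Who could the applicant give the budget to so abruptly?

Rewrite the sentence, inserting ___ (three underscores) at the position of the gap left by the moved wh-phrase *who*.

In situ: The applicant could give the budget to who so abruptly.
'who' functions as the object of the preposition 'to' (recipient of 'give'). The gap is right after 'to'.

Who could the applicant give the budget to ___ so abruptly?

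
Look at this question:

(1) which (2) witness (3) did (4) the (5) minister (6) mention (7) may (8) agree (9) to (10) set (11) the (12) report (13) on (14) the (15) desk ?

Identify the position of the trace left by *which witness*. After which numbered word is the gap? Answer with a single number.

6

In situ: The minister did mention which witness may agree to set the report on the desk.
'which witness' is the subject of the clause embedded under 'mention'. Wh-movement fronts it, leaving a gap right after 'mention':
Which witness did the minister mention ___ may agree to set the report on the desk?
'mention' is word 6.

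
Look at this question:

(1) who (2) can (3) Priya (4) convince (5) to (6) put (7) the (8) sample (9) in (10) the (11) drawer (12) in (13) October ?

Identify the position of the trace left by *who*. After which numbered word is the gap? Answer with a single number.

Before movement: Priya can convince who to put the sample in the drawer in October.
'who' functions as the direct object of 'convince'. Fronting leaves a gap immediately after 'convince':
Who can Priya convince ___ to put the sample in the drawer in October?
'convince' is word 4.

4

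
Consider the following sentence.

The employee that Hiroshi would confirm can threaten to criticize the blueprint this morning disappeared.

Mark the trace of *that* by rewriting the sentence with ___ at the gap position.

The filler 'that' is interpreted as the subject of the clause embedded under 'confirm'. The gap is right after 'confirm'.

The employee that Hiroshi would confirm ___ can threaten to criticize the blueprint this morning disappeared.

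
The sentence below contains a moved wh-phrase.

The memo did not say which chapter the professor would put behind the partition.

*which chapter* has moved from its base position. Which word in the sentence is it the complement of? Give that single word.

Before movement: The professor would put which chapter behind the partition.
The filler 'which chapter' is interpreted as the direct object of 'put'. Wh-movement fronts it, leaving a gap right after 'put':
The memo did not say which chapter the professor would put ___ behind the partition.

put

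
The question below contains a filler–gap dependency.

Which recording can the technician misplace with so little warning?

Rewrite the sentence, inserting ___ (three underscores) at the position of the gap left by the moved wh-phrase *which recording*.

Before movement: The technician can misplace which recording with so little warning.
'which recording' is the direct object of 'misplace'. The gap is right after 'misplace'.

Which recording can the technician misplace ___ with so little warning?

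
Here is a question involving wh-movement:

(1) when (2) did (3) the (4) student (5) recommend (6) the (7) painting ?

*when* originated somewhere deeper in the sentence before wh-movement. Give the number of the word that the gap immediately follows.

Before movement: The student did recommend the painting when.
'when' is the temporal adjunct. It moves to the left edge, and the trace sits right after 'painting':
When did the student recommend the painting ___?
'painting' is word 7.

7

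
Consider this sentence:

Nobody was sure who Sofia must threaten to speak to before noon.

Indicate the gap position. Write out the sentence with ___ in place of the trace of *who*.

Nobody was sure who Sofia must threaten to speak to ___ before noon.

Underlying clause: Sofia must threaten to speak to who before noon.
The filler 'who' is interpreted as the object of the preposition 'to'. The gap is right after 'to'.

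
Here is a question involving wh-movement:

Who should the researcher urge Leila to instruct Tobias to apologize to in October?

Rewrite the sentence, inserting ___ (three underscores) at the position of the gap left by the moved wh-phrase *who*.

Who should the researcher urge Leila to instruct Tobias to apologize to ___ in October?

Underlying clause: The researcher should urge Leila to instruct Tobias to apologize to who in October.
'who' functions as the object of the preposition 'to'. The gap is right after 'to'.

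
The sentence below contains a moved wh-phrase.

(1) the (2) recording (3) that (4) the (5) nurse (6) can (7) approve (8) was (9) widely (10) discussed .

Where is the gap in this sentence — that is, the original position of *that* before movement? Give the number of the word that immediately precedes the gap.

'that' functions as the direct object of 'approve'. It moves to the left edge, and the trace sits right after 'approve':
The recording that the nurse can approve ___ was widely discussed.
'approve' is word 7.

7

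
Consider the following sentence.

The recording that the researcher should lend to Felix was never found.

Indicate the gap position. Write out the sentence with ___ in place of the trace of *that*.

The recording that the researcher should lend ___ to Felix was never found.

'that' is the direct object of 'lend'. The gap is right after 'lend'.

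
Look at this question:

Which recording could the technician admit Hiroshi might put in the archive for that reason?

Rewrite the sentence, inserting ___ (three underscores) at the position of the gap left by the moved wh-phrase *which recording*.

Which recording could the technician admit Hiroshi might put ___ in the archive for that reason?

In situ: The technician could admit Hiroshi might put which recording in the archive for that reason.
The filler 'which recording' is interpreted as the direct object of 'put'. The gap is right after 'put'.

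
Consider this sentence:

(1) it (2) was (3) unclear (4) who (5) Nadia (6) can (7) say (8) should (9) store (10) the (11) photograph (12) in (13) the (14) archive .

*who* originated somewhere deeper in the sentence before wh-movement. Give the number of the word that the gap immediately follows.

7

In situ: Nadia can say who should store the photograph in the archive.
'who' functions as the subject of the clause embedded under 'say'. Wh-movement fronts it, leaving a gap right after 'say':
It was unclear who Nadia can say ___ should store the photograph in the archive.
'say' is word 7.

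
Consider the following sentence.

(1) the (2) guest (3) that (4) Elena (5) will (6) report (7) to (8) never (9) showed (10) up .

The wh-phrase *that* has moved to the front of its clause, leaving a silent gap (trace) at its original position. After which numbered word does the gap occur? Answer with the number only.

'that' functions as the object of the preposition 'to'. It moves to the left edge, and the trace sits right after 'to':
The guest that Elena will report to ___ never showed up.
'to' is word 7.

7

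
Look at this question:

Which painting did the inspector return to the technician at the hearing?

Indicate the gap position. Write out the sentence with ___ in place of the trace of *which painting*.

Pre-movement form: The inspector did return which painting to the technician at the hearing.
'which painting' functions as the direct object of 'return'. The gap is right after 'return'.

Which painting did the inspector return ___ to the technician at the hearing?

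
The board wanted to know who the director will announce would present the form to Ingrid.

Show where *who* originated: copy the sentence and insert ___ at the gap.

Pre-movement form: The director will announce who would present the form to Ingrid.
'who' functions as the subject of the clause embedded under 'announce'. The gap is right after 'announce'.

The board wanted to know who the director will announce ___ would present the form to Ingrid.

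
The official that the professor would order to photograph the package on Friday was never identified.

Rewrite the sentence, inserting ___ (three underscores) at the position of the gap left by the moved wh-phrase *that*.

The official that the professor would order ___ to photograph the package on Friday was never identified.

'that' functions as the direct object of 'order'. The gap is right after 'order'.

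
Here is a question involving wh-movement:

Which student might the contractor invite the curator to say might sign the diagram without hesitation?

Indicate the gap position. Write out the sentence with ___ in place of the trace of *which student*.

Before movement: The contractor might invite the curator to say which student might sign the diagram without hesitation.
'which student' functions as the subject of the clause embedded under 'say'. The gap is right after 'say'.

Which student might the contractor invite the curator to say ___ might sign the diagram without hesitation?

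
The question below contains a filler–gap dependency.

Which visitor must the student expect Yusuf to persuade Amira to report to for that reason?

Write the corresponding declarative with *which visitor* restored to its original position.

'which visitor' functions as the object of the preposition 'to'. Wh-movement fronts it, leaving a gap right after 'to':
Which visitor must the student expect Yusuf to persuade Amira to report to ___ for that reason?

The student must expect Yusuf to persuade Amira to report to which visitor for that reason.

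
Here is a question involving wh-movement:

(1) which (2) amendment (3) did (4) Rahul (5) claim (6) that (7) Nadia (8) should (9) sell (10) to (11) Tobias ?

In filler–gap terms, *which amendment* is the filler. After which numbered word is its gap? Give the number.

Pre-movement form: Rahul did claim that Nadia should sell which amendment to Tobias.
'which amendment' is the direct object of 'sell'. Wh-movement fronts it, leaving a gap right after 'sell':
Which amendment did Rahul claim that Nadia should sell ___ to Tobias?
'sell' is word 9.

9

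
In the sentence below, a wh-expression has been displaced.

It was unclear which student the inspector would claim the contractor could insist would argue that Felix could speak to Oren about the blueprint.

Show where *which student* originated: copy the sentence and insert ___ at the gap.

In situ: The inspector would claim the contractor could insist which student would argue that Felix could speak to Oren about the blueprint.
The filler 'which student' is interpreted as the subject of the clause embedded under 'insist'. The gap is right after 'insist'.

It was unclear which student the inspector would claim the contractor could insist ___ would argue that Felix could speak to Oren about the blueprint.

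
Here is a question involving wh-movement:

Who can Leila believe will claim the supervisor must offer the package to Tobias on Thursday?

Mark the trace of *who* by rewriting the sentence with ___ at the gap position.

Underlying clause: Leila can believe who will claim the supervisor must offer the package to Tobias on Thursday.
'who' is the subject of the clause embedded under 'believe'. The gap is right after 'believe'.

Who can Leila believe ___ will claim the supervisor must offer the package to Tobias on Thursday?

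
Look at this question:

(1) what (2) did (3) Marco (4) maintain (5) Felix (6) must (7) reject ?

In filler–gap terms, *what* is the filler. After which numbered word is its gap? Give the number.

Before movement: Marco did maintain Felix must reject what.
'what' is the direct object of 'reject'. It moves to the left edge, and the trace sits right after 'reject':
What did Marco maintain Felix must reject ___?
'reject' is word 7.

7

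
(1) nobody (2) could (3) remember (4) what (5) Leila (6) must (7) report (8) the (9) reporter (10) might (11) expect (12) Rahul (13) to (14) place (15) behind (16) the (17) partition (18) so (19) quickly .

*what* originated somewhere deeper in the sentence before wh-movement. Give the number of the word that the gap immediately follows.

Underlying clause: Leila must report the reporter might expect Rahul to place what behind the partition so quickly.
The filler 'what' is interpreted as the direct object of 'place'. Wh-movement fronts it, leaving a gap right after 'place':
Nobody could remember what Leila must report the reporter might expect Rahul to place ___ behind the partition so quickly.
'place' is word 14.

14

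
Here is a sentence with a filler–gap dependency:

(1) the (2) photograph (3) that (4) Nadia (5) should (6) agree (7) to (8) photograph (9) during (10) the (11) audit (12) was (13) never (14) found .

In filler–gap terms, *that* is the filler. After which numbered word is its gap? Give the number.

8

'that' is the direct object of 'photograph'. Fronting leaves a gap immediately after 'photograph':
The photograph that Nadia should agree to photograph ___ during the audit was never found.
'photograph' is word 8.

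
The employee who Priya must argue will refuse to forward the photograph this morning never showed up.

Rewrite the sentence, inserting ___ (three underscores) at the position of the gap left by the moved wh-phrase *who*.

'who' functions as the subject of the clause embedded under 'argue'. The gap is right after 'argue'.

The employee who Priya must argue ___ will refuse to forward the photograph this morning never showed up.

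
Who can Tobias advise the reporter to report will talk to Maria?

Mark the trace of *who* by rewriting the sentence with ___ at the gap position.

Who can Tobias advise the reporter to report ___ will talk to Maria?

Pre-movement form: Tobias can advise the reporter to report who will talk to Maria.
'who' functions as the subject of the clause embedded under 'report'. The gap is right after 'report'.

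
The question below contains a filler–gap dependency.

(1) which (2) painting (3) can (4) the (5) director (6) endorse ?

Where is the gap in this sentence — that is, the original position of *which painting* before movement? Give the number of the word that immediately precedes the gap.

6

Pre-movement form: The director can endorse which painting.
'which painting' is the direct object of 'endorse'. Wh-movement fronts it, leaving a gap right after 'endorse':
Which painting can the director endorse ___?
'endorse' is word 6.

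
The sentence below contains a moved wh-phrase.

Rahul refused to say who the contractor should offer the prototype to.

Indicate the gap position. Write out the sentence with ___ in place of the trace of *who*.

Rahul refused to say who the contractor should offer the prototype to ___.

In situ: The contractor should offer the prototype to who.
The filler 'who' is interpreted as the object of the preposition 'to' (recipient of 'offer'). The gap is right after 'to'.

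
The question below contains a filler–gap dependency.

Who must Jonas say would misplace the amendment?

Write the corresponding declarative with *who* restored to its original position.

Jonas must say who would misplace the amendment.

'who' is the subject of the clause embedded under 'say'. It moves to the left edge, and the trace sits right after 'say':
Who must Jonas say ___ would misplace the amendment?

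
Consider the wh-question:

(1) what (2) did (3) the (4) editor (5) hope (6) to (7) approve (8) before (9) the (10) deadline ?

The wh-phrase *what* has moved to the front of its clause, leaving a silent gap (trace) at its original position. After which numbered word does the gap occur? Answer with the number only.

In situ: The editor did hope to approve what before the deadline.
The filler 'what' is interpreted as the direct object of 'approve'. Fronting leaves a gap immediately after 'approve':
What did the editor hope to approve ___ before the deadline?
'approve' is word 7.

7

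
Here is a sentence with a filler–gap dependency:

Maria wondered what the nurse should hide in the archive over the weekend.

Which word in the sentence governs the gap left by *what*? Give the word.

hide

In situ: The nurse should hide what in the archive over the weekend.
The filler 'what' is interpreted as the direct object of 'hide'. Fronting leaves a gap immediately after 'hide':
Maria wondered what the nurse should hide ___ in the archive over the weekend.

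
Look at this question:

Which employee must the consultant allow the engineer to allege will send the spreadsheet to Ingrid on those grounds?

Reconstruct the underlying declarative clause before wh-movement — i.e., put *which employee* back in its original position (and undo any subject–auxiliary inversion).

The filler 'which employee' is interpreted as the subject of the clause embedded under 'allege'. Fronting leaves a gap immediately after 'allege':
Which employee must the consultant allow the engineer to allege ___ will send the spreadsheet to Ingrid on those grounds?

The consultant must allow the engineer to allege which employee will send the spreadsheet to Ingrid on those grounds.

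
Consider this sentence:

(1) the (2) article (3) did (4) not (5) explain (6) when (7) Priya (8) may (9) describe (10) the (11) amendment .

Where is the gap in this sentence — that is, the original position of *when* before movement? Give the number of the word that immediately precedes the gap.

11

Before movement: Priya may describe the amendment when.
'when' is the temporal adjunct. It moves to the left edge, and the trace sits right after 'amendment':
The article did not explain when Priya may describe the amendment ___.
'amendment' is word 11.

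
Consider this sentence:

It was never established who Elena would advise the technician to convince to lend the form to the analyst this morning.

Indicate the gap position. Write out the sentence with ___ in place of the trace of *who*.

It was never established who Elena would advise the technician to convince ___ to lend the form to the analyst this morning.

Before movement: Elena would advise the technician to convince who to lend the form to the analyst this morning.
'who' functions as the direct object of 'convince'. The gap is right after 'convince'.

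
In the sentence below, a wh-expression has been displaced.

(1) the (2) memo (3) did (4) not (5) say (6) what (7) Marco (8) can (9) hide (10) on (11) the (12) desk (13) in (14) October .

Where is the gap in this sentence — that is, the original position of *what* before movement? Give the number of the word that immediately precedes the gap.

In situ: Marco can hide what on the desk in October.
The filler 'what' is interpreted as the direct object of 'hide'. It moves to the left edge, and the trace sits right after 'hide':
The memo did not say what Marco can hide ___ on the desk in October.
'hide' is word 9.

9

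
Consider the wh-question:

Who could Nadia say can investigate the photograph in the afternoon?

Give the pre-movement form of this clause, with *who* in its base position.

The filler 'who' is interpreted as the subject of the clause embedded under 'say'. Wh-movement fronts it, leaving a gap right after 'say':
Who could Nadia say ___ can investigate the photograph in the afternoon?

Nadia could say who can investigate the photograph in the afternoon.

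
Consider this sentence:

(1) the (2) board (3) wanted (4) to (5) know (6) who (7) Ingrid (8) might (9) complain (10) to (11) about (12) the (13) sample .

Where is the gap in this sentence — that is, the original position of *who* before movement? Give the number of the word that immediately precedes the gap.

Underlying clause: Ingrid might complain to who about the sample.
'who' functions as the object of the preposition 'to'. Wh-movement fronts it, leaving a gap right after 'to':
The board wanted to know who Ingrid might complain to ___ about the sample.
'to' is word 10.

10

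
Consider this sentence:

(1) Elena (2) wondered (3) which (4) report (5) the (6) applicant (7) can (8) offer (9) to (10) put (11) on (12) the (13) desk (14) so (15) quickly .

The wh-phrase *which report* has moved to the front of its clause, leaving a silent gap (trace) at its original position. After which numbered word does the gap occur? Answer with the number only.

10

Underlying clause: The applicant can offer to put which report on the desk so quickly.
The filler 'which report' is interpreted as the direct object of 'put'. Wh-movement fronts it, leaving a gap right after 'put':
Elena wondered which report the applicant can offer to put ___ on the desk so quickly.
'put' is word 10.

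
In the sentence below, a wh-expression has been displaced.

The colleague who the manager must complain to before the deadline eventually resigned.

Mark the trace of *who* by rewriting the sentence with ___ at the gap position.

The colleague who the manager must complain to ___ before the deadline eventually resigned.

The filler 'who' is interpreted as the object of the preposition 'to'. The gap is right after 'to'.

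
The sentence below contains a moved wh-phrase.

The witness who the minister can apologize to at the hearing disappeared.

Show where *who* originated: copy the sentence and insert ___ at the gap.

The witness who the minister can apologize to ___ at the hearing disappeared.

'who' is the object of the preposition 'to'. The gap is right after 'to'.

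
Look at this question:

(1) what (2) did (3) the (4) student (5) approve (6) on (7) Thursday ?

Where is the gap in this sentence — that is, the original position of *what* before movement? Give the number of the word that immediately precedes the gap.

5

In situ: The student did approve what on Thursday.
'what' functions as the direct object of 'approve'. Wh-movement fronts it, leaving a gap right after 'approve':
What did the student approve ___ on Thursday?
'approve' is word 5.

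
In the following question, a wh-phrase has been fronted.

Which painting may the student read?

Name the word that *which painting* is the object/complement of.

In situ: The student may read which painting.
'which painting' is the direct object of 'read'. It moves to the left edge, and the trace sits right after 'read':
Which painting may the student read ___?

read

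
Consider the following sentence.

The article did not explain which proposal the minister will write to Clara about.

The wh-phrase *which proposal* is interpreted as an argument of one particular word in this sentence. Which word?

about

Underlying clause: The minister will write to Clara about which proposal.
The filler 'which proposal' is interpreted as the object of the preposition 'about'. Wh-movement fronts it, leaving a gap right after 'about':
The article did not explain which proposal the minister will write to Clara about ___.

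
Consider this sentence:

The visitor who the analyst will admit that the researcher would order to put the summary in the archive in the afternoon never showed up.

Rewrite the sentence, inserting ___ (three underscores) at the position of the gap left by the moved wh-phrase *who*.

'who' is the direct object of 'order'. The gap is right after 'order'.

The visitor who the analyst will admit that the researcher would order ___ to put the summary in the archive in the afternoon never showed up.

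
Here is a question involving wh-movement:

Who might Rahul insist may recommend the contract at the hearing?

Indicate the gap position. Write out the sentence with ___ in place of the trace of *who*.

Who might Rahul insist ___ may recommend the contract at the hearing?

Underlying clause: Rahul might insist who may recommend the contract at the hearing.
'who' is the subject of the clause embedded under 'insist'. The gap is right after 'insist'.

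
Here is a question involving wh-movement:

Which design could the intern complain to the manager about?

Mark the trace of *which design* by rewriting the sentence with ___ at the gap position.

Which design could the intern complain to the manager about ___?

Underlying clause: The intern could complain to the manager about which design.
The filler 'which design' is interpreted as the object of the preposition 'about'. The gap is right after 'about'.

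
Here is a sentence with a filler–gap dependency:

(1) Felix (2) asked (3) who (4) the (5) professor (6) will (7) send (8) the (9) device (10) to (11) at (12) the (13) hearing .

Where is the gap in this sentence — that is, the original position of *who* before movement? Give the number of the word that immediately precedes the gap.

10

Pre-movement form: The professor will send the device to who at the hearing.
The filler 'who' is interpreted as the object of the preposition 'to' (recipient of 'send'). It moves to the left edge, and the trace sits right after 'to':
Felix asked who the professor will send the device to ___ at the hearing.
'to' is word 10.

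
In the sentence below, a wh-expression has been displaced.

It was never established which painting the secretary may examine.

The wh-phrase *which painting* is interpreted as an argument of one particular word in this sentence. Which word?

Pre-movement form: The secretary may examine which painting.
'which painting' functions as the direct object of 'examine'. It moves to the left edge, and the trace sits right after 'examine':
It was never established which painting the secretary may examine ___.

examine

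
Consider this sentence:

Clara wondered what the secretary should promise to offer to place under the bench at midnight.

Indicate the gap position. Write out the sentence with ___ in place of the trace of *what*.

Clara wondered what the secretary should promise to offer to place ___ under the bench at midnight.

Underlying clause: The secretary should promise to offer to place what under the bench at midnight.
'what' functions as the direct object of 'place'. The gap is right after 'place'.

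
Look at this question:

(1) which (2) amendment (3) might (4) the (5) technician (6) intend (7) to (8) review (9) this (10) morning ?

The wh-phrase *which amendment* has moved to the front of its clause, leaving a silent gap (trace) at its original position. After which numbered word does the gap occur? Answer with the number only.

Before movement: The technician might intend to review which amendment this morning.
The filler 'which amendment' is interpreted as the direct object of 'review'. Fronting leaves a gap immediately after 'review':
Which amendment might the technician intend to review ___ this morning?
'review' is word 8.

8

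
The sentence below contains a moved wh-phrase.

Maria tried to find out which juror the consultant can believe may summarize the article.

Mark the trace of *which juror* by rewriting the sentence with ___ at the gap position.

Maria tried to find out which juror the consultant can believe ___ may summarize the article.

In situ: The consultant can believe which juror may summarize the article.
'which juror' is the subject of the clause embedded under 'believe'. The gap is right after 'believe'.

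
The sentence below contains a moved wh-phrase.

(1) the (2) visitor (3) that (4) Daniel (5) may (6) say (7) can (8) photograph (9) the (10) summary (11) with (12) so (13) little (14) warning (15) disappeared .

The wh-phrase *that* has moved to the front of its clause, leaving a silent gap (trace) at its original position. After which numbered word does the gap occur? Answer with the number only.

'that' is the subject of the clause embedded under 'say'. It moves to the left edge, and the trace sits right after 'say':
The visitor that Daniel may say ___ can photograph the summary with so little warning disappeared.
'say' is word 6.

6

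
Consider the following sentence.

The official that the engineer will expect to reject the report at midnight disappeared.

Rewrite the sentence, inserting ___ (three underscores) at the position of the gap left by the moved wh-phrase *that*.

The official that the engineer will expect ___ to reject the report at midnight disappeared.

'that' is the direct object of 'expect'. The gap is right after 'expect'.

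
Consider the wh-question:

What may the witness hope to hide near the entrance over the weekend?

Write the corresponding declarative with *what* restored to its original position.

The witness may hope to hide what near the entrance over the weekend.

The filler 'what' is interpreted as the direct object of 'hide'. It moves to the left edge, and the trace sits right after 'hide':
What may the witness hope to hide ___ near the entrance over the weekend?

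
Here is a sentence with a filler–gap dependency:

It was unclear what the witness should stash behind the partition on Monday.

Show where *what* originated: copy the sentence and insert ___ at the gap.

Pre-movement form: The witness should stash what behind the partition on Monday.
The filler 'what' is interpreted as the direct object of 'stash'. The gap is right after 'stash'.

It was unclear what the witness should stash ___ behind the partition on Monday.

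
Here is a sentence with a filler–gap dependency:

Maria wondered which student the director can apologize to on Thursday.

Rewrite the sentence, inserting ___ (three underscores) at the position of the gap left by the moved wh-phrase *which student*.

Pre-movement form: The director can apologize to which student on Thursday.
The filler 'which student' is interpreted as the object of the preposition 'to'. The gap is right after 'to'.

Maria wondered which student the director can apologize to ___ on Thursday.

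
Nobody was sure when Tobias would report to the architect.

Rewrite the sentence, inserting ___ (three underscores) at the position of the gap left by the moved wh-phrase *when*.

Pre-movement form: Tobias would report to the architect when.
'when' is the temporal adjunct. The gap is right after 'architect'.

Nobody was sure when Tobias would report to the architect ___.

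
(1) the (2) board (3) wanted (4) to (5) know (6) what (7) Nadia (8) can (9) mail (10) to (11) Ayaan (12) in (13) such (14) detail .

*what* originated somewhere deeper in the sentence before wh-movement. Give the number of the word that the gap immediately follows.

In situ: Nadia can mail what to Ayaan in such detail.
'what' functions as the direct object of 'mail'. Wh-movement fronts it, leaving a gap right after 'mail':
The board wanted to know what Nadia can mail ___ to Ayaan in such detail.
'mail' is word 9.

9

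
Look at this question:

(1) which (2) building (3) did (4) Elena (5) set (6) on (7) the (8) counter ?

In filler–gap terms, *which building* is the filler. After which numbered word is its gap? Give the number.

5

Before movement: Elena did set which building on the counter.
'which building' functions as the direct object of 'set'. Wh-movement fronts it, leaving a gap right after 'set':
Which building did Elena set ___ on the counter?
'set' is word 5.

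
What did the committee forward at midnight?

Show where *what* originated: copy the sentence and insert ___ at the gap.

What did the committee forward ___ at midnight?

In situ: The committee did forward what at midnight.
The filler 'what' is interpreted as the direct object of 'forward'. The gap is right after 'forward'.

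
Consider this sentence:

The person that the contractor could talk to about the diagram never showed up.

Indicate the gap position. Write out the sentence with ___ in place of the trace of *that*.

The person that the contractor could talk to ___ about the diagram never showed up.

The filler 'that' is interpreted as the object of the preposition 'to'. The gap is right after 'to'.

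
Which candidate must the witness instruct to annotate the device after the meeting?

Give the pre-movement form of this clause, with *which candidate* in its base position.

The witness must instruct which candidate to annotate the device after the meeting.

'which candidate' functions as the direct object of 'instruct'. Fronting leaves a gap immediately after 'instruct':
Which candidate must the witness instruct ___ to annotate the device after the meeting?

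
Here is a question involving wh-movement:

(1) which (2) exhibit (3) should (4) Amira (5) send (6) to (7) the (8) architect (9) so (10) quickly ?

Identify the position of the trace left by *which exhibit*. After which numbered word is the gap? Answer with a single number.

Underlying clause: Amira should send which exhibit to the architect so quickly.
The filler 'which exhibit' is interpreted as the direct object of 'send'. Fronting leaves a gap immediately after 'send':
Which exhibit should Amira send ___ to the architect so quickly?
'send' is word 5.

5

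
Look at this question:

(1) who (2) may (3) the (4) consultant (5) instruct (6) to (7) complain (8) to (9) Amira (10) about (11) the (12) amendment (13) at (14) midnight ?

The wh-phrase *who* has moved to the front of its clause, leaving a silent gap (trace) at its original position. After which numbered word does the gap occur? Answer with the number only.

5

Before movement: The consultant may instruct who to complain to Amira about the amendment at midnight.
'who' is the direct object of 'instruct'. Wh-movement fronts it, leaving a gap right after 'instruct':
Who may the consultant instruct ___ to complain to Amira about the amendment at midnight?
'instruct' is word 5.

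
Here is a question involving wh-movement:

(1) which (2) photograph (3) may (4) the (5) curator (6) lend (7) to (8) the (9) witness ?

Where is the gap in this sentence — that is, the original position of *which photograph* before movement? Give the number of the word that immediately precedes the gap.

Pre-movement form: The curator may lend which photograph to the witness.
'which photograph' functions as the direct object of 'lend'. It moves to the left edge, and the trace sits right after 'lend':
Which photograph may the curator lend ___ to the witness?
'lend' is word 6.

6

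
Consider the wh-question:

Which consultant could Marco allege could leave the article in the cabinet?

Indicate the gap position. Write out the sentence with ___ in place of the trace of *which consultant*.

Underlying clause: Marco could allege which consultant could leave the article in the cabinet.
'which consultant' is the subject of the clause embedded under 'allege'. The gap is right after 'allege'.

Which consultant could Marco allege ___ could leave the article in the cabinet?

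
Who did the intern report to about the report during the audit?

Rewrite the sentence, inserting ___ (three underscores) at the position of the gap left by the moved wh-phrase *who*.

Pre-movement form: The intern did report to who about the report during the audit.
The filler 'who' is interpreted as the object of the preposition 'to'. The gap is right after 'to'.

Who did the intern report to ___ about the report during the audit?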